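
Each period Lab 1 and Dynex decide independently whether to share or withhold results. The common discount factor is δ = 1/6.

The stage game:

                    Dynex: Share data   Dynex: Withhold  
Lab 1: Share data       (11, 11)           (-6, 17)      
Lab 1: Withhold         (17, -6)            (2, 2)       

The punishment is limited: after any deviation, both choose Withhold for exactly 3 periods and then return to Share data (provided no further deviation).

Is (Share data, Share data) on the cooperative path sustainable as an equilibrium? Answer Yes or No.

Comparing payoff streams over the 4 periods until play realigns: cooperate → 11(1+δ+…+δ^3); deviate → 17 + 2(δ+…+δ^3).
Cooperation is sustained iff (11−2)(δ+…+δ^3) ≥ 17−11.
δ+…+δ^3 = 1/6·(1−(1/6)^3)/(1−1/6) = 0.1991, and (17−11)/(11−2) = 0.6667.
0.1991 < 0.6667, so cooperation is not sustainable.

No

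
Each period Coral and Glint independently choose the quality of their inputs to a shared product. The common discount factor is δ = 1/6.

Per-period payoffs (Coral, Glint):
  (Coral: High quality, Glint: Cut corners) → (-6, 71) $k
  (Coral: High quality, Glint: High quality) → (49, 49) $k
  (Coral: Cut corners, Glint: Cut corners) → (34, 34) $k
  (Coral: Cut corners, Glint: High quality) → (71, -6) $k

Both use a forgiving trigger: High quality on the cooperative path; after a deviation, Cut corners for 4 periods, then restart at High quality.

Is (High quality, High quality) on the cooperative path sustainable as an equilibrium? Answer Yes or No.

A one-shot deviation gives 71 now, then 34 for 4 periods, then back to 49.
Gain from deviating: (71−49) today; loss: (49−34) in each of the next 4 periods.
No-deviation condition: (49−34)(δ+…+δ^4) ≥ 71−49, i.e. δ+…+δ^4 ≥ 22/15.
At δ = 1/6: δ+…+δ^4 = 0.1998 < 1.4667.
So cooperation is not sustainable.

No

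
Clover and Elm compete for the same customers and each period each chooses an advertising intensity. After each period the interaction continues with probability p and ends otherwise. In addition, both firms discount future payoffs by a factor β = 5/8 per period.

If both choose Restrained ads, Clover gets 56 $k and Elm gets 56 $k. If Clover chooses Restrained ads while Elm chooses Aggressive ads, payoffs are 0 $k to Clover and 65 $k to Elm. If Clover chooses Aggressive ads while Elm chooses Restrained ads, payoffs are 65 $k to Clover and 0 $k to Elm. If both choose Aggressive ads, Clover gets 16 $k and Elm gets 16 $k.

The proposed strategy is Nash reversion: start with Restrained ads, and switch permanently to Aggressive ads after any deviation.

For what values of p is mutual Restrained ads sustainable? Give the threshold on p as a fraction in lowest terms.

72/245

With continuation probability p and discount β, the effective per-period discount factor is βp.
Grim-trigger IC: βp ≥ (65−56)/(65−16) = 9/49.
So p ≥ (9/49)/(5/8) = 72/245.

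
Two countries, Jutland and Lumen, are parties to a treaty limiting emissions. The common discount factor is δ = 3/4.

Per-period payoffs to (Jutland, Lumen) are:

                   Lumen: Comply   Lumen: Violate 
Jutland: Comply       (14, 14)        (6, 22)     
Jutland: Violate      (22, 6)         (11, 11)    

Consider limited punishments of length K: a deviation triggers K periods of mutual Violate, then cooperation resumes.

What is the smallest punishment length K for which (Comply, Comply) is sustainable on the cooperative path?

IC: δ(1−δ^K)/(1−δ) ≥ (22−14)/(14−11) = 8/3.
With δ = 3/4: need 1 − δ^K ≥ 8/3·(1−3/4)/(3/4), i.e. δ^K ≤ 0.1111.
Since (3/4)^7 = 0.1335 and (3/4)^8 = 0.1001, the smallest such K is 8.

8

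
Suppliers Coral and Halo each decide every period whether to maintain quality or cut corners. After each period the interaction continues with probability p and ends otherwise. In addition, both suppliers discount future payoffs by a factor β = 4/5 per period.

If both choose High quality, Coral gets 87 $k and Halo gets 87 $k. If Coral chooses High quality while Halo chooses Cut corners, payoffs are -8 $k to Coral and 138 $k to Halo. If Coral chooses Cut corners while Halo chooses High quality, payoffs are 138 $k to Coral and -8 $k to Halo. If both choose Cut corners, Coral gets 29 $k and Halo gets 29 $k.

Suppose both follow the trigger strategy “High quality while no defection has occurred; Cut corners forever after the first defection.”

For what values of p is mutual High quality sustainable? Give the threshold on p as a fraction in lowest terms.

Expected continuation weight on next period's payoff is β·p = 4/5·p, which plays the role of the discount factor.
Cooperation requires 4/5·p ≥ (138−87)/(138−29) = 51/109, hence p ≥ 255/436.

255/436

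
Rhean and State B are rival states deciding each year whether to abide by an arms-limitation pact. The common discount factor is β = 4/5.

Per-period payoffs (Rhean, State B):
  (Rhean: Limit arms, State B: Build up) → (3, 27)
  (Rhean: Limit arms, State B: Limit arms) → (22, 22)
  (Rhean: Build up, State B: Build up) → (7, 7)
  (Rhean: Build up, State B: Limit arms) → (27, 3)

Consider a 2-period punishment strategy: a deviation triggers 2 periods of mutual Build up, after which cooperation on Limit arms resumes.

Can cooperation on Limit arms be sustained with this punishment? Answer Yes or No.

Comparing payoff streams over the 3 periods until play realigns: cooperate → 22(1+β+…+β^2); deviate → 27 + 7(β+…+β^2).
Cooperation is sustained iff (22−7)(β+…+β^2) ≥ 27−22.
β+…+β^2 = 4/5·(1−(4/5)^2)/(1−4/5) = 1.4400, and (27−22)/(22−7) = 0.3333.
1.4400 ≥ 0.3333, so cooperation is sustainable.

Yes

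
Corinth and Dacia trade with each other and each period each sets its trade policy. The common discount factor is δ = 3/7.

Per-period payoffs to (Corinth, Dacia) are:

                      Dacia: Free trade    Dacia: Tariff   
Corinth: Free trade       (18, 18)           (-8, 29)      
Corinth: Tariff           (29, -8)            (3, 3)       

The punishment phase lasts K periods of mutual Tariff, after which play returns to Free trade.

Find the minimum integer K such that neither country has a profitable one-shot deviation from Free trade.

5

No profitable deviation requires (18−3)(δ+…+δ^K) ≥ 29−18, i.e. δ+…+δ^K ≥ 11/15 ≈ 0.7333.
With δ = 3/7, the partial sums are K=1: 0.4286, K=2: 0.6122, K=3: 0.6910, K=4: 0.7247, K=5: 0.7392.
K = 5 is the first length at which the sum reaches 0.7333.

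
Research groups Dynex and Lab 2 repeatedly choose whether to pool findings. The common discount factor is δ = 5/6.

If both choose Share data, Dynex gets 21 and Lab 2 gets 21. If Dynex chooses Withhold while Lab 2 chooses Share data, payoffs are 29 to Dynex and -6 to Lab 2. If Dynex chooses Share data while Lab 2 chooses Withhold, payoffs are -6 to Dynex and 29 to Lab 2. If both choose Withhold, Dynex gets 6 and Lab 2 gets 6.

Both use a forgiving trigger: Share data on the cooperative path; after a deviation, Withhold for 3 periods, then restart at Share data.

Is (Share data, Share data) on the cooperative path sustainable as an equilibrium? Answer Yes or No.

Yes

Comparing payoff streams over the 4 periods until play realigns: cooperate → 21(1+δ+…+δ^3); deviate → 29 + 6(δ+…+δ^3).
Cooperation is sustained iff (21−6)(δ+…+δ^3) ≥ 29−21.
δ+…+δ^3 = 5/6·(1−(5/6)^3)/(1−5/6) = 2.1065, and (29−21)/(21−6) = 0.5333.
2.1065 ≥ 0.5333, so cooperation is sustainable.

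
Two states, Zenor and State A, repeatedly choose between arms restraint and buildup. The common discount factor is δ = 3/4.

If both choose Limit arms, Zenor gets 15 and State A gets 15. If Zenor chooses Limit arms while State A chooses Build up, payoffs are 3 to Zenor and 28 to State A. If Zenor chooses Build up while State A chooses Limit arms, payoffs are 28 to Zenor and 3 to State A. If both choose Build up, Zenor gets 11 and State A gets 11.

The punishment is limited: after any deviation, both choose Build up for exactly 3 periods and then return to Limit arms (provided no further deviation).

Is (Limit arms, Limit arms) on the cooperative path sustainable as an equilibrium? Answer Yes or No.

A one-shot deviation gives 28 now, then 11 for 3 periods, then back to 15.
Gain from deviating: (28−15) today; loss: (15−11) in each of the next 3 periods.
No-deviation condition: (15−11)(δ+…+δ^3) ≥ 28−15, i.e. δ+…+δ^3 ≥ 13/4.
At δ = 3/4: δ+…+δ^3 = 1.7344 < 3.2500.
So cooperation is not sustainable.

No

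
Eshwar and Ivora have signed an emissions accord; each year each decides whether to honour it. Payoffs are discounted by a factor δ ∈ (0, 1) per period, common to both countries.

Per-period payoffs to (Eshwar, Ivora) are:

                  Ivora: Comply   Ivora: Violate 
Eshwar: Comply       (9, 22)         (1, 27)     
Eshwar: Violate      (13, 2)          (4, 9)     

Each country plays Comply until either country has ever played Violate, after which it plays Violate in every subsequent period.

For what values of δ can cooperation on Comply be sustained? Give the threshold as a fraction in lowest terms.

4/9

Eshwar's threshold: (13−9)/(13−4) = 4/9.
Ivora's threshold: (27−22)/(27−9) = 5/18.
4/9 > 5/18, so Eshwar binds and δ* = 4/9.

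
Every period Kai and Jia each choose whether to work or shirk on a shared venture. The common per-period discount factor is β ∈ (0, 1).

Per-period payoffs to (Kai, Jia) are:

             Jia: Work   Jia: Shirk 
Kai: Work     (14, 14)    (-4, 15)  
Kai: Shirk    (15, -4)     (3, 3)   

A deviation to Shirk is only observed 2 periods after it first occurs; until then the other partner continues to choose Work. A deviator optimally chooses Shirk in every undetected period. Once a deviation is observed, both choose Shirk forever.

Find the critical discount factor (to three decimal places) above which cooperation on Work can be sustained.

0.289

Deviating for the 2 undetected periods gains 15−14 = 1 per period over cooperation, then loses 14−3 = 11 per period forever once punishment starts.
Gain: 1(1 + β + … + β^1); loss: 11·β^2/(1−β).
No profitable deviation ⇔ 1(1−β^2) ≤ 11·β^2, i.e. β^2 ≥ 1/(1+11) = 1/12.
Hence β ≥ (1/12)^(1/2) ≈ 0.289.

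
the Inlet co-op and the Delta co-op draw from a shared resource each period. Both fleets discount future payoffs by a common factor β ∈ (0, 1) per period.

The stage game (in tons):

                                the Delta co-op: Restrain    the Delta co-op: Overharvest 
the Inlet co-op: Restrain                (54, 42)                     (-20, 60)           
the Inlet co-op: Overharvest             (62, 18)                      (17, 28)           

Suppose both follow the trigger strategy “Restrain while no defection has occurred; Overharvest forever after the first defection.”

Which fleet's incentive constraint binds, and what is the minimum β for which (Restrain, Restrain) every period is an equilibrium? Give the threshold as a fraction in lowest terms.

the Inlet co-op: cooperation gives 54 each period; deviation gives 62 once then 17 forever.
  54/(1−β) ≥ 62 + 17β/(1−β) ⇒ β ≥ 8/45.
the Delta co-op: cooperation gives 42 each period; deviation gives 60 once then 28 forever.
  β ≥ 18/32 = 9/16.
Both must hold, so the binding constraint is the Delta co-op's: β ≥ 9/16.

the Delta co-op; β ≥ 9/16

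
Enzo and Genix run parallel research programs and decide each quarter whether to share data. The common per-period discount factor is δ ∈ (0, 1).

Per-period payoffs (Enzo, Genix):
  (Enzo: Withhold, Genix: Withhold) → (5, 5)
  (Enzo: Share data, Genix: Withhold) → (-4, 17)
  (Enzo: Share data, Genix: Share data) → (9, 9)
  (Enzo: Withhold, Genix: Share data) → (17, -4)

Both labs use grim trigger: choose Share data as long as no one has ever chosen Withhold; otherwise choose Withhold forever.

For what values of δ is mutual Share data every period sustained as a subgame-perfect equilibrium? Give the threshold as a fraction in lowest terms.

2/3

9/(1−δ) ≥ 17 + 5δ/(1−δ)
9 ≥ 17 − 12δ
δ ≥ 8/12 = 2/3.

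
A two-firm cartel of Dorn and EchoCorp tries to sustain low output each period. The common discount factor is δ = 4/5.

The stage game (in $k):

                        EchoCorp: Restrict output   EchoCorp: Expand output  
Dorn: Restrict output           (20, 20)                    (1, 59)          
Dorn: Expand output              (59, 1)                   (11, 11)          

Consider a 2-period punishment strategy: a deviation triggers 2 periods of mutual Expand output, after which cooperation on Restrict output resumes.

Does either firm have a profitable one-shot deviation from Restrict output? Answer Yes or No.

Yes

Comparing payoff streams over the 3 periods until play realigns: cooperate → 20(1+δ+…+δ^2); deviate → 59 + 11(δ+…+δ^2).
Cooperation is sustained iff (20−11)(δ+…+δ^2) ≥ 59−20.
δ+…+δ^2 = 4/5·(1−(4/5)^2)/(1−4/5) = 1.4400, and (59−20)/(20−11) = 4.3333.
1.4400 < 4.3333, so cooperation is not sustainable.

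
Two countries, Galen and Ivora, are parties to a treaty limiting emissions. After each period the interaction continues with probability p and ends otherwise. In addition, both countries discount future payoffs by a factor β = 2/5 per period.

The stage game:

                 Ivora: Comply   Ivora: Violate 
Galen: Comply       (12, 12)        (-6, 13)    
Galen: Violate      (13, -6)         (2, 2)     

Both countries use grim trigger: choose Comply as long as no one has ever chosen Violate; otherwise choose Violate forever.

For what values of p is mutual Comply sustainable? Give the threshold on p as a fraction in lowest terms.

Expected continuation weight on next period's payoff is β·p = 2/5·p, which plays the role of the discount factor.
Cooperation requires 2/5·p ≥ (13−12)/(13−2) = 1/11, hence p ≥ 5/22.

5/22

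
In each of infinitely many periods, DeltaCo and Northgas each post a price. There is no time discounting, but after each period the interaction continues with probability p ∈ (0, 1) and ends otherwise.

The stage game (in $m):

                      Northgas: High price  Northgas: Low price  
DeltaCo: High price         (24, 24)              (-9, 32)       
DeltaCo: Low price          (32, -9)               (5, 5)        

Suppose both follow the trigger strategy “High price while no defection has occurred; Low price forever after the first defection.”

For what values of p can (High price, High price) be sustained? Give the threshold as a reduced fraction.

8/27

With no time discounting, the continuation probability p plays the role of the discount factor.
Grim-trigger IC: 24/(1−p) ≥ 32 + 5p/(1−p) ⇒ p ≥ (32−24)/(32−5) = 8/27.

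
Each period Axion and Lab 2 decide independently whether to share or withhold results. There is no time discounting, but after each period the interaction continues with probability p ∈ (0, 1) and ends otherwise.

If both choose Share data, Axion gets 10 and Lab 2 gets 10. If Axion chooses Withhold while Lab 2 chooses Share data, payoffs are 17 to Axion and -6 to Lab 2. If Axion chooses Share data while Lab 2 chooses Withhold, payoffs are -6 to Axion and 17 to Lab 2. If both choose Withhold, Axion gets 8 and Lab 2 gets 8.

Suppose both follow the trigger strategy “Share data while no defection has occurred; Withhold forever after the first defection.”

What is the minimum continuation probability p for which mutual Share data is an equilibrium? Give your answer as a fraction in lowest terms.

With no time discounting, the continuation probability p plays the role of the discount factor.
Grim-trigger IC: 10/(1−p) ≥ 17 + 8p/(1−p) ⇒ p ≥ (17−10)/(17−8) = 7/9.

7/9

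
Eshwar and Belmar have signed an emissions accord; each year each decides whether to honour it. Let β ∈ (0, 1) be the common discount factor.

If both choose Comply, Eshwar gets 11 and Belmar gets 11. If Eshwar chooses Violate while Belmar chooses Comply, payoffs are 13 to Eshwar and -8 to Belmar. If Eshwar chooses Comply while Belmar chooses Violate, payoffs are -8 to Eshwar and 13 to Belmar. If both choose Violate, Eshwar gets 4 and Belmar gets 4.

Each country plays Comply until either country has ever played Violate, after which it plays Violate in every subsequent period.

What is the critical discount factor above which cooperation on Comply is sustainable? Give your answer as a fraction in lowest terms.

2/9

11/(1−β) ≥ 13 + 4β/(1−β)
11 ≥ 13 − 9β
β ≥ 2/9.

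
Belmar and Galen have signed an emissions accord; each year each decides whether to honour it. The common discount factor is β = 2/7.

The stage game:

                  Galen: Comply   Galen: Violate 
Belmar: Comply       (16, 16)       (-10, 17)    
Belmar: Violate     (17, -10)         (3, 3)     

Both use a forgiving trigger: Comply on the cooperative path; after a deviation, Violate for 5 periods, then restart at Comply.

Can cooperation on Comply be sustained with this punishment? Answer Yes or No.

Yes

IC: β+…+β^5 ≥ (17−16)/(16−3) = 1/13.
At β = 2/7: partial sum = 0.3992 ≥ 0.0769. Cooperation sustainable.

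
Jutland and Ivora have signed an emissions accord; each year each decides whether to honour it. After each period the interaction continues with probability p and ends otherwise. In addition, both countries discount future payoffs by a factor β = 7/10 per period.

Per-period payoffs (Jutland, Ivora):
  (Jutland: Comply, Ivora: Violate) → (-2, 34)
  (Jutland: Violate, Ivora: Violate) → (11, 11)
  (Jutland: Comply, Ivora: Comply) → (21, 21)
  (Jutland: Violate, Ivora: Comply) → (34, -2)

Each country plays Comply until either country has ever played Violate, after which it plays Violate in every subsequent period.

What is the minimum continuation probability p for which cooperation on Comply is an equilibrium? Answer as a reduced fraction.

Expected continuation weight on next period's payoff is β·p = 7/10·p, which plays the role of the discount factor.
Cooperation requires 7/10·p ≥ (34−21)/(34−11) = 13/23, hence p ≥ 130/161.

130/161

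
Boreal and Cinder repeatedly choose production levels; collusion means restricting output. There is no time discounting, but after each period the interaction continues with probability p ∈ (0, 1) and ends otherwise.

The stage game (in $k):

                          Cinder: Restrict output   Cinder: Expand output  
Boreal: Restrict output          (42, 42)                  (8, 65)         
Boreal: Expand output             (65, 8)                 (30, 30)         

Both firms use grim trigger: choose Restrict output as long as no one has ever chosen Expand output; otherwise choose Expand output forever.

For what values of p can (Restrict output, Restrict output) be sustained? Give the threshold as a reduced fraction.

23/35

With no time discounting, the continuation probability p plays the role of the discount factor.
Grim-trigger IC: 42/(1−p) ≥ 65 + 30p/(1−p) ⇒ p ≥ (65−42)/(65−30) = 23/35.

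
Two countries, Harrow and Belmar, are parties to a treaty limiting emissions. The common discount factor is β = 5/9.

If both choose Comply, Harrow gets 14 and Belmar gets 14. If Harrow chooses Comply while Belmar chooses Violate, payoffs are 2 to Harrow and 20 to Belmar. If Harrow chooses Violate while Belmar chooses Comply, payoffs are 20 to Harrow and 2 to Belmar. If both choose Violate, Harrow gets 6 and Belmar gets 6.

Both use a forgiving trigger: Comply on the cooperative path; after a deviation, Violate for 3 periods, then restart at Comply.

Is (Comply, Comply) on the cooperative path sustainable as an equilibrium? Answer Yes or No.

Yes

A one-shot deviation gives 20 now, then 6 for 3 periods, then back to 14.
Gain from deviating: (20−14) today; loss: (14−6) in each of the next 3 periods.
No-deviation condition: (14−6)(β+…+β^3) ≥ 20−14, i.e. β+…+β^3 ≥ 3/4.
At β = 5/9: β+…+β^3 = 1.0357 ≥ 0.7500.
So cooperation is sustainable.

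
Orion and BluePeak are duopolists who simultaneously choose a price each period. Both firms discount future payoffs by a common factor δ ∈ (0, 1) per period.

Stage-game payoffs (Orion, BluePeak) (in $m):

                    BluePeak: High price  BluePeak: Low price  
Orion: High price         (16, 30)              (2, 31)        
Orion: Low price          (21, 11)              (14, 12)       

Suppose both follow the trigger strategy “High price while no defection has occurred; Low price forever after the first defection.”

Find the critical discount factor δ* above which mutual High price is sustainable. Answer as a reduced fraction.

For Orion: deviation gain 21−16 = 5, per-period punishment loss 16−14 = 2. IC gives δ ≥ 5/7.
For BluePeak: gain 1, loss 18 per period, so δ ≥ 1/19.
The tighter constraint is Orion's, so cooperation needs δ ≥ 5/7.

5/7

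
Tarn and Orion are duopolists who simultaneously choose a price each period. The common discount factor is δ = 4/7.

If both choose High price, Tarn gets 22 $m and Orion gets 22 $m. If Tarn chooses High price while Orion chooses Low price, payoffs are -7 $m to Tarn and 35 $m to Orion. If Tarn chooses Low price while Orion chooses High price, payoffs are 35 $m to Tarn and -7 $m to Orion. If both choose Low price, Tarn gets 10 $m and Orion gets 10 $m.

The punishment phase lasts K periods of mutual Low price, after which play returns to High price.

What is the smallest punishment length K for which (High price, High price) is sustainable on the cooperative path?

3

IC: δ(1−δ^K)/(1−δ) ≥ (35−22)/(22−10) = 13/12.
With δ = 4/7: need 1 − δ^K ≥ 13/12·(1−4/7)/(4/7), i.e. δ^K ≤ 0.1875.
Since (4/7)^2 = 0.3265 and (4/7)^3 = 0.1866, the smallest such K is 3.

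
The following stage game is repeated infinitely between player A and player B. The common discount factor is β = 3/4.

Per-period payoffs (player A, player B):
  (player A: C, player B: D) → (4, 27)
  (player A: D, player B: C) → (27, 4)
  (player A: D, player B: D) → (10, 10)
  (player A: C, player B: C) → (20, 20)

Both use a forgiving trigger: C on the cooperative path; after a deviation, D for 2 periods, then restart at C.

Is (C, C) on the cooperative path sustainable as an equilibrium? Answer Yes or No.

Yes

Comparing payoff streams over the 3 periods until play realigns: cooperate → 20(1+β+…+β^2); deviate → 27 + 10(β+…+β^2).
Cooperation is sustained iff (20−10)(β+…+β^2) ≥ 27−20.
β+…+β^2 = 3/4·(1−(3/4)^2)/(1−3/4) = 1.3125, and (27−20)/(20−10) = 0.7000.
1.3125 ≥ 0.7000, so cooperation is sustainable.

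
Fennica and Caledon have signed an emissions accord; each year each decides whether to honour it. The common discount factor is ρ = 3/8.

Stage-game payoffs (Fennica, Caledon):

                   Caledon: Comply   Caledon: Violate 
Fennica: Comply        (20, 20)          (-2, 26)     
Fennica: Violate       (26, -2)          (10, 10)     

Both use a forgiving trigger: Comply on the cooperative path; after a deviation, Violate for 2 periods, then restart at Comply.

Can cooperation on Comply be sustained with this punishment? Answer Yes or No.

IC: ρ+…+ρ^2 ≥ (26−20)/(20−10) = 3/5.
At ρ = 3/8: partial sum = 0.5156 < 0.6000. Cooperation not sustainable.

No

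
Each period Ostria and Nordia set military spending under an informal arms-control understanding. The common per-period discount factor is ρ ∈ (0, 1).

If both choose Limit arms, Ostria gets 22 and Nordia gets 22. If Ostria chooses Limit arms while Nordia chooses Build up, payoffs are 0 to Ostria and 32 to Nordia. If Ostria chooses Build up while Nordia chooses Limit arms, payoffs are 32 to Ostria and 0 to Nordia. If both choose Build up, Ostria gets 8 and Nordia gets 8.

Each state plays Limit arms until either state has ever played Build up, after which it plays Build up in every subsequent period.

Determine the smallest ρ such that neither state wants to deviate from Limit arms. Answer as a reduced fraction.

5/12

22/(1−ρ) ≥ 32 + 8ρ/(1−ρ)
22 ≥ 32 − 24ρ
ρ ≥ 10/24 = 5/12.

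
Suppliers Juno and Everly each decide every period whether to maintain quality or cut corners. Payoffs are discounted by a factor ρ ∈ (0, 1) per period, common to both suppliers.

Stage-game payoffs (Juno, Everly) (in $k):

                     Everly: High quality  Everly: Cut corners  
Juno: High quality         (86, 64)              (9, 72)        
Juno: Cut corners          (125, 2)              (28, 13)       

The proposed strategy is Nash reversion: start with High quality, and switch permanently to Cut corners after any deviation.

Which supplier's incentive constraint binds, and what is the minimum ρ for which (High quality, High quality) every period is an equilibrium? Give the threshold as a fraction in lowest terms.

Juno; ρ ≥ 39/97

Juno: cooperation gives 86 each period; deviation gives 125 once then 28 forever.
  86/(1−ρ) ≥ 125 + 28ρ/(1−ρ) ⇒ ρ ≥ 39/97.
Everly: cooperation gives 64 each period; deviation gives 72 once then 13 forever.
  ρ ≥ 8/59.
Both must hold, so the binding constraint is Juno's: ρ ≥ 39/97.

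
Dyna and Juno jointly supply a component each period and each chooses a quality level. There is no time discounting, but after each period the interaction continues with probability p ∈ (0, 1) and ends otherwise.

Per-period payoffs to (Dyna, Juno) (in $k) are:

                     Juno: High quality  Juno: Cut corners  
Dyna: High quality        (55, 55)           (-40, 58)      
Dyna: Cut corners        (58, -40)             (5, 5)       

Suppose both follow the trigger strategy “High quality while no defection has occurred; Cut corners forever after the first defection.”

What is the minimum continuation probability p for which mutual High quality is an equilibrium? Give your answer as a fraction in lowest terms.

3/53

Expected cooperation value is 55 + p·55 + p²·55 + … = 55/(1−p); deviation gives 58 + p·5/(1−p).
55 ≥ 58(1−p) + 5p ⇒ 53p ≥ 3 ⇒ p ≥ 3/53.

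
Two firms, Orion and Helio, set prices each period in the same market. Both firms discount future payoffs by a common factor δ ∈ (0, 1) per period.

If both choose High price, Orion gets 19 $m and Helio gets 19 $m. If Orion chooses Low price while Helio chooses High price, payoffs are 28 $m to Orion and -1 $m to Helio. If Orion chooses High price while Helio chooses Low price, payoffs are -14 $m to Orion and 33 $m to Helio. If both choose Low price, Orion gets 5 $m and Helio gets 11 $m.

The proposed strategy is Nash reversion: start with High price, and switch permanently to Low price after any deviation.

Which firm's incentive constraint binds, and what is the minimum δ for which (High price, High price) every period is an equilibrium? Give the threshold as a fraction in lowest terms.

Helio; δ ≥ 7/11

Orion's threshold: (28−19)/(28−5) = 9/23.
Helio's threshold: (33−19)/(33−11) = 7/11.
9/23 < 7/11, so Helio binds and δ* = 7/11.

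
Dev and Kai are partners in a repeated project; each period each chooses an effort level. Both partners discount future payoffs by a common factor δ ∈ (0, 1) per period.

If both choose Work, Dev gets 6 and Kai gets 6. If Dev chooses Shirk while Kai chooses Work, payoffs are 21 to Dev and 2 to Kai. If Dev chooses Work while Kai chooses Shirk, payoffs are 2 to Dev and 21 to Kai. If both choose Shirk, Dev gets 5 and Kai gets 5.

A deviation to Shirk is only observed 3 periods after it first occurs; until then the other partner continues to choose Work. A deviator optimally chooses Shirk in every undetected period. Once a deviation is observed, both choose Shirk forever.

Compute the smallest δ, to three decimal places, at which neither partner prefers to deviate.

The best deviation is to choose Shirk for all 3 undetected periods, earning 21 each, then 5 forever once detected.
Deviation value: 21(1−δ^3)/(1−δ) + 5δ^3/(1−δ); cooperation value: 6/(1−δ).
IC: 6 ≥ 21(1−δ^3) + 5δ^3 = 21 − 16δ^3.
So δ^3 ≥ 15/16, giving δ ≥ (15/16)^(1/3) ≈ 0.979.

0.979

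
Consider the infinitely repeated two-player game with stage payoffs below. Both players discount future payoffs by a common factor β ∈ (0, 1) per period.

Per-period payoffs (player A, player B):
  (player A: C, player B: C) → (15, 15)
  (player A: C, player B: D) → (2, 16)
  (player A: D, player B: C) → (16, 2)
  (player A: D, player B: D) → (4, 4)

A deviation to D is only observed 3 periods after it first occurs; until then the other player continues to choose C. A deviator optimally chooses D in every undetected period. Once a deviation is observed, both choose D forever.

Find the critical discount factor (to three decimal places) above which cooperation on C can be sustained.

The best deviation is to choose D for all 3 undetected periods, earning 16 each, then 4 forever once detected.
Deviation value: 16(1−β^3)/(1−β) + 4β^3/(1−β); cooperation value: 15/(1−β).
IC: 15 ≥ 16(1−β^3) + 4β^3 = 16 − 12β^3.
So β^3 ≥ 1/12, giving β ≥ (1/12)^(1/3) ≈ 0.437.

0.437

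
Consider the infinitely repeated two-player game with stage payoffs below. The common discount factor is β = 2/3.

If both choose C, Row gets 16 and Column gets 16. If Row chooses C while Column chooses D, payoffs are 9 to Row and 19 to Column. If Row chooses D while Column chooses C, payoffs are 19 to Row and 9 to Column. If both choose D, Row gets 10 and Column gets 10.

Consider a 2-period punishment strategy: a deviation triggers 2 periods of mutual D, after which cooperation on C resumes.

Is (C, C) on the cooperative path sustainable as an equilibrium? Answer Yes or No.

Yes

IC: β+…+β^2 ≥ (19−16)/(16−10) = 1/2.
At β = 2/3: partial sum = 1.1111 ≥ 0.5000. Cooperation sustainable.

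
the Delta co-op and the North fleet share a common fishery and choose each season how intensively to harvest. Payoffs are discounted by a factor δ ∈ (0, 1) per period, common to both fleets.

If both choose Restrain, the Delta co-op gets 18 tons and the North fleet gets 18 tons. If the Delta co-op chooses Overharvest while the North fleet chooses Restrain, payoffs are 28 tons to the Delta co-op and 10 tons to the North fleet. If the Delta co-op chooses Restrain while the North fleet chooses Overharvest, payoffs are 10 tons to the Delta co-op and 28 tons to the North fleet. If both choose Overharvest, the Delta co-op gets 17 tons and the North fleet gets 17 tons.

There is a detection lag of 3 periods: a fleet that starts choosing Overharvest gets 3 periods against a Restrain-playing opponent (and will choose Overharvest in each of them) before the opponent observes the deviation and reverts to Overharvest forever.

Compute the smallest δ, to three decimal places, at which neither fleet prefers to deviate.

0.969

Deviating for the 3 undetected periods gains 28−18 = 10 per period over cooperation, then loses 18−17 = 1 per period forever once punishment starts.
Gain: 10(1 + δ + … + δ^2); loss: 1·δ^3/(1−δ).
No profitable deviation ⇔ 10(1−δ^3) ≤ 1·δ^3, i.e. δ^3 ≥ 10/(10+1) = 10/11.
Hence δ ≥ (10/11)^(1/3) ≈ 0.969.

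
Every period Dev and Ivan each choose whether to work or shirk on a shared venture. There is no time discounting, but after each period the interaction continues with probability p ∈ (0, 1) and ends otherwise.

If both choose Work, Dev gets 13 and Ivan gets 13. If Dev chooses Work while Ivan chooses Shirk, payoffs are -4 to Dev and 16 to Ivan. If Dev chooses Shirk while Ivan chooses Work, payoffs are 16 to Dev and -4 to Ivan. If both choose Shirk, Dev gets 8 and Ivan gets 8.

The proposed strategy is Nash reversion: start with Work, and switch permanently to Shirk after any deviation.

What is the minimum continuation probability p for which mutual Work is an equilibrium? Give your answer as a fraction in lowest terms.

With no time discounting, the continuation probability p plays the role of the discount factor.
Grim-trigger IC: 13/(1−p) ≥ 16 + 8p/(1−p) ⇒ p ≥ (16−13)/(16−8) = 3/8.

3/8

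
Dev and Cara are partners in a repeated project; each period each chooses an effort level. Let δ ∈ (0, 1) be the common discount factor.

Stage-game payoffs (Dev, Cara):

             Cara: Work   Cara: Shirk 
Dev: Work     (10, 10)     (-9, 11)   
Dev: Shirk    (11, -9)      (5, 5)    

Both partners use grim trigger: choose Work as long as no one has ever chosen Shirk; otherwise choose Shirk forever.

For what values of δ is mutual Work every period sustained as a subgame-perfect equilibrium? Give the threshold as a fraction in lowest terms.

1/6

One-period gain from deviating is 11 − 10 = 1. The loss is 10 − 5 = 5 in every subsequent period, with present value 5·δ/(1−δ).
Deviation is unprofitable when 5·δ/(1−δ) ≥ 1, i.e. δ/(1−δ) ≥ 1/5.
Equivalently δ ≥ 1/(1+5) = 1/6.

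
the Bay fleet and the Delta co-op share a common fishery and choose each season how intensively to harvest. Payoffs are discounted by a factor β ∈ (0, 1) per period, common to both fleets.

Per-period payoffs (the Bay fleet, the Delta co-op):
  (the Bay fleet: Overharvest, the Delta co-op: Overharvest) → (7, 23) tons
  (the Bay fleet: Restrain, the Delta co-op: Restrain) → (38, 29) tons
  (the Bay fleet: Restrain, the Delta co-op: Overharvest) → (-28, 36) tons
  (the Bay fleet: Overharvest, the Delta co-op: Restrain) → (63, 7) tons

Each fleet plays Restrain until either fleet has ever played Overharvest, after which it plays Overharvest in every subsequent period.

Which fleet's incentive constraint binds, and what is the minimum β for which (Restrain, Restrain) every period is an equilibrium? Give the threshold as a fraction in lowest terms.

the Bay fleet's threshold: (63−38)/(63−7) = 25/56.
the Delta co-op's threshold: (36−29)/(36−23) = 7/13.
25/56 < 7/13, so the Delta co-op binds and β* = 7/13.

the Delta co-op; β ≥ 7/13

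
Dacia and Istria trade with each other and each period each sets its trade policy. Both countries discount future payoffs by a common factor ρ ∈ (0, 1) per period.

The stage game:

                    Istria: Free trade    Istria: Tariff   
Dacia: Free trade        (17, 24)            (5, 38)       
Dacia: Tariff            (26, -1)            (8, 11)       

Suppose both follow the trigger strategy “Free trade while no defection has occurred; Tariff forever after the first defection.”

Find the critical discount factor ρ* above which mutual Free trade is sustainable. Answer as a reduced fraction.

Dacia's threshold: (26−17)/(26−8) = 1/2.
Istria's threshold: (38−24)/(38−11) = 14/27.
1/2 < 14/27, so Istria binds and ρ* = 14/27.

14/27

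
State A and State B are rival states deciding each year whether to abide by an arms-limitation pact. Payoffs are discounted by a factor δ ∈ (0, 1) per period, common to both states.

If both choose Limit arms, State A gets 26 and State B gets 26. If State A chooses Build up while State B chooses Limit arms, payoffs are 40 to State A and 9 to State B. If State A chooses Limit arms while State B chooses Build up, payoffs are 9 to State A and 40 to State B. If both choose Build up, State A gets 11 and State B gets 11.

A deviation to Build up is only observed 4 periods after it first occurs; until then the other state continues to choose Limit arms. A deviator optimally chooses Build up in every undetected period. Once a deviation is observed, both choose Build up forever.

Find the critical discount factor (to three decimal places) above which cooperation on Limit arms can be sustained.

0.834

A deviator earns 40 for 4 periods, then 11 forever; cooperating earns 26 forever. Multiplying the IC by (1−δ):
26 ≥ 40(1−δ^4) + 11δ^4, so 29·δ^4 ≥ 14 and δ^4 ≥ 14/29.
δ ≥ (14/29)^(1/4) ≈ 0.834.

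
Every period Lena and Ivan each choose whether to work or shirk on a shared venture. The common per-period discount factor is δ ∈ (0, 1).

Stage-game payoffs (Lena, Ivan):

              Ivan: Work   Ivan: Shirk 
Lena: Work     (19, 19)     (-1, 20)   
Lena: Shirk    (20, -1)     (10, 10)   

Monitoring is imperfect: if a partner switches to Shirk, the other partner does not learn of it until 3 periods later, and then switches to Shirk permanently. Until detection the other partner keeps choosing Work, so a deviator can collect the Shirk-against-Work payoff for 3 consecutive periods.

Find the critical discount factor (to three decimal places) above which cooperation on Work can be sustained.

A deviator earns 20 for 3 periods, then 10 forever; cooperating earns 19 forever. Multiplying the IC by (1−δ):
19 ≥ 20(1−δ^3) + 10δ^3, so 10·δ^3 ≥ 1 and δ^3 ≥ 1/10.
δ ≥ (1/10)^(1/3) ≈ 0.464.

0.464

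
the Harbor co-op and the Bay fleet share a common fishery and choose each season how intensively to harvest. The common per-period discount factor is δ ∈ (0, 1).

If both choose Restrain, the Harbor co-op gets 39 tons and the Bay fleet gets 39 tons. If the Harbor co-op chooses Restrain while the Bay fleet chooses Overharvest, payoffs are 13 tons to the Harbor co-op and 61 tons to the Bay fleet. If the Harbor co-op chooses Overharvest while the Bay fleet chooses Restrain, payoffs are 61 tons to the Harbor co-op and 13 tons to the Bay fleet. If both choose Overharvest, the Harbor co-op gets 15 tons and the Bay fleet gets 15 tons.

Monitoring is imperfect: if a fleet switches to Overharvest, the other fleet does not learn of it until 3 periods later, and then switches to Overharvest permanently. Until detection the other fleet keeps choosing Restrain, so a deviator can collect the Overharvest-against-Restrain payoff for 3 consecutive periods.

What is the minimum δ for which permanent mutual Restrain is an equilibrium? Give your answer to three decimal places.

Deviating for the 3 undetected periods gains 61−39 = 22 per period over cooperation, then loses 39−15 = 24 per period forever once punishment starts.
Gain: 22(1 + δ + … + δ^2); loss: 24·δ^3/(1−δ).
No profitable deviation ⇔ 22(1−δ^3) ≤ 24·δ^3, i.e. δ^3 ≥ 22/(22+24) = 11/23.
Hence δ ≥ (11/23)^(1/3) ≈ 0.782.

0.782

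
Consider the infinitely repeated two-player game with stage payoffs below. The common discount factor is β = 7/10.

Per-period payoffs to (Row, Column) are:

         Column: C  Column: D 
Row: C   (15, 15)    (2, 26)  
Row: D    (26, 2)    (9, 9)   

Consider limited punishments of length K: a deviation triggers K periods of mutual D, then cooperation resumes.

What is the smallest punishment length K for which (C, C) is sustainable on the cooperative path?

5

No profitable deviation requires (15−9)(β+…+β^K) ≥ 26−15, i.e. β+…+β^K ≥ 11/6 ≈ 1.8333.
With β = 7/10, the partial sums are K=1: 0.7000, K=2: 1.1900, K=3: 1.5330, K=4: 1.7731, K=5: 1.9412.
K = 5 is the first length at which the sum reaches 1.8333.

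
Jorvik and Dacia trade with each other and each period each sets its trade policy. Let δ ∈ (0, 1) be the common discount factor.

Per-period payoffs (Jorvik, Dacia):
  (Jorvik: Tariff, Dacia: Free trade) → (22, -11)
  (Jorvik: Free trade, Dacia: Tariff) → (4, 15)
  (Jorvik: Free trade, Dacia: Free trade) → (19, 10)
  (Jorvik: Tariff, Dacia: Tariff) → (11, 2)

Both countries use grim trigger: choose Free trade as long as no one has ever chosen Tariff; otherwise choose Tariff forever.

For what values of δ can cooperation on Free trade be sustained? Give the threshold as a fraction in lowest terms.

5/13

Jorvik: cooperation gives 19 each period; deviation gives 22 once then 11 forever.
  19/(1−δ) ≥ 22 + 11δ/(1−δ) ⇒ δ ≥ 3/11.
Dacia: cooperation gives 10 each period; deviation gives 15 once then 2 forever.
  δ ≥ 5/13.
Both must hold, so the binding constraint is Dacia's: δ ≥ 5/13.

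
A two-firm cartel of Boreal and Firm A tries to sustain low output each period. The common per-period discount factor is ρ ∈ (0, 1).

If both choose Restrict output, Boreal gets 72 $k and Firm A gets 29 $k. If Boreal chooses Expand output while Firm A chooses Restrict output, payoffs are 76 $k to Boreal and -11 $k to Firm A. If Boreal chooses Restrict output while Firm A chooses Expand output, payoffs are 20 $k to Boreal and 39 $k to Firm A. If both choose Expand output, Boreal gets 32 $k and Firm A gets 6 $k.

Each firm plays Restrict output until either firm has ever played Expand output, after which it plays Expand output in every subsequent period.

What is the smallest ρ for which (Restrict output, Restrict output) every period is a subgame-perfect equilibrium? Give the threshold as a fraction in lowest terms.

10/33

Boreal: cooperation gives 72 each period; deviation gives 76 once then 32 forever.
  72/(1−ρ) ≥ 76 + 32ρ/(1−ρ) ⇒ ρ ≥ 4/44 = 1/11.
Firm A: cooperation gives 29 each period; deviation gives 39 once then 6 forever.
  ρ ≥ 10/33.
Both must hold, so the binding constraint is Firm A's: ρ ≥ 10/33.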